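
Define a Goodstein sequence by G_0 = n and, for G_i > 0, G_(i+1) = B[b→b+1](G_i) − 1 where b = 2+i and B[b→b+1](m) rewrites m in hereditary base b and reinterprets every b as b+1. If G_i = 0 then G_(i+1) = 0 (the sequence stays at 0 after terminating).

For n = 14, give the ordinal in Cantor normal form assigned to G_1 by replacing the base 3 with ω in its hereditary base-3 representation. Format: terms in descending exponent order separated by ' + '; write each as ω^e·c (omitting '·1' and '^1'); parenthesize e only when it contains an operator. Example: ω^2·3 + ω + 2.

14 —HB2→ 2^(2 + 1) + 2^2 + 2 —bump→ 3^(3 + 1) + 3^3 + 3 = 111 —(−1)→ 110
110 —HB3→ 3^(3 + 1) + 3^3 + 2 —bump→ 4^(4 + 1) + 4^4 + 2 = 1282 —(−1)→ 1281

ω^(ω + 1) + ω^ω + 2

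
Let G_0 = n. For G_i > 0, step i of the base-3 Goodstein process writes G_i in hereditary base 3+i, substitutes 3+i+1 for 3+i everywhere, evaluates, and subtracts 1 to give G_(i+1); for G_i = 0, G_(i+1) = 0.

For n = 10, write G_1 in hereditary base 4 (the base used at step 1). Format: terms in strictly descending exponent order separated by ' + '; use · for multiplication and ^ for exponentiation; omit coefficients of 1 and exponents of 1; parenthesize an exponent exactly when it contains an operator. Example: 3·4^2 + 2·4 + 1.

(0) 10|_3 = 3^2 + 1 ↦ 4^2 + 1|_4 = 17 ⇒ 16
(1) 16|_4 = 4^2 ↦ 5^2|_5 = 25 ⇒ 24

4^2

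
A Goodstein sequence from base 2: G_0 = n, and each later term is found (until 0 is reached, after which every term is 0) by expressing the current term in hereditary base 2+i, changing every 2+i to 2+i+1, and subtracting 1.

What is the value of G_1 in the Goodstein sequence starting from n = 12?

107

step 0: 12 = 2^(2 + 1) + 2^2; sub 3 for 2: 3^(3 + 1) + 3^3; = 108; G_1 = 108−1 = 107
step 1: 107 = 3^(3 + 1) + 2·3^2 + 2·3 + 2; sub 4 for 3: 4^(4 + 1) + 2·4^2 + 2·4 + 2; = 1066; G_2 = 1066−1 = 1065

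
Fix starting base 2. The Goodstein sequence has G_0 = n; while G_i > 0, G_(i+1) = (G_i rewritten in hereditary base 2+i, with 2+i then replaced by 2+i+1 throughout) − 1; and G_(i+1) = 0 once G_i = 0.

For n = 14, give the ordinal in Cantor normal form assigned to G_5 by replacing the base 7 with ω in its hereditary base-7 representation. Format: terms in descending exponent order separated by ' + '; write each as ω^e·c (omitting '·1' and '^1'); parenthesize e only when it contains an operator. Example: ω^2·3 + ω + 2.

step 0: 14 = 2^(2 + 1) + 2^2 + 2; sub 3 for 2: 3^(3 + 1) + 3^3 + 3; = 111; G_1 = 111−1 = 110
step 1: 110 = 3^(3 + 1) + 3^3 + 2; sub 4 for 3: 4^(4 + 1) + 4^4 + 2; = 1282; G_2 = 1282−1 = 1281
step 2: 1281 = 4^(4 + 1) + 4^4 + 1; sub 5 for 4: 5^(5 + 1) + 5^5 + 1; = 18751; G_3 = 18751−1 = 18750
step 3: 18750 = 5^(5 + 1) + 5^5; sub 6 for 5: 6^(6 + 1) + 6^6; = 326592; G_4 = 326592−1 = 326591
step 4: 326591 = 6^(6 + 1) + 5·6^5 + 5·6^4 + 5·6^3 + 5·6^2 + 5·6 + 5; sub 7 for 6: 7^(7 + 1) + 5·7^5 + 5·7^4 + 5·7^3 + 5·7^2 + 5·7 + 5; = 5862841; G_5 = 5862841−1 = 5862840
step 5: 5862840 = 7^(7 + 1) + 5·7^5 + 5·7^4 + 5·7^3 + 5·7^2 + 5·7 + 4; sub 8 for 7: 8^(8 + 1) + 5·8^5 + 5·8^4 + 5·8^3 + 5·8^2 + 5·8 + 4; = 134404972; G_6 = 134404972−1 = 134404971

ω^(ω + 1) + ω^5·5 + ω^4·5 + ω^3·5 + ω^2·5 + ω·5 + 4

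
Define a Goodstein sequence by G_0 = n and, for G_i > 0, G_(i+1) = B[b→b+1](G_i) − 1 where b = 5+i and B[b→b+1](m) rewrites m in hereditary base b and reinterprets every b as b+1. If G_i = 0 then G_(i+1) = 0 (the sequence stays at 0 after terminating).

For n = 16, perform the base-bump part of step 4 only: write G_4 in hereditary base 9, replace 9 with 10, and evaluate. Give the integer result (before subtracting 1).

G_0=16  [base 5] 3·5 + 1  →[5↦6]→  3·6 + 1 = 19  −1 ⇒ G_1=18
G_1=18  [base 6] 3·6  →[6↦7]→  3·7 = 21  −1 ⇒ G_2=20
G_2=20  [base 7] 2·7 + 6  →[7↦8]→  2·8 + 6 = 22  −1 ⇒ G_3=21
G_3=21  [base 8] 2·8 + 5  →[8↦9]→  2·9 + 5 = 23  −1 ⇒ G_4=22

24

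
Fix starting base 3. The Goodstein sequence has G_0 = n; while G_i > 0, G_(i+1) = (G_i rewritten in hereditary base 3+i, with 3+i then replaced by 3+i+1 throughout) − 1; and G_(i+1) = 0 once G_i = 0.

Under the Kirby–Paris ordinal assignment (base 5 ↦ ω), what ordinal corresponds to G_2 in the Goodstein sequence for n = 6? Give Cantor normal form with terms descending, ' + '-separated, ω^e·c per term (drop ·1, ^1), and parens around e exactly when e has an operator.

ω + 2

step 0: 6 = 2·3; sub 4 for 3: 2·4; = 8; G_1 = 8−1 = 7
step 1: 7 = 4 + 3; sub 5 for 4: 5 + 3; = 8; G_2 = 8−1 = 7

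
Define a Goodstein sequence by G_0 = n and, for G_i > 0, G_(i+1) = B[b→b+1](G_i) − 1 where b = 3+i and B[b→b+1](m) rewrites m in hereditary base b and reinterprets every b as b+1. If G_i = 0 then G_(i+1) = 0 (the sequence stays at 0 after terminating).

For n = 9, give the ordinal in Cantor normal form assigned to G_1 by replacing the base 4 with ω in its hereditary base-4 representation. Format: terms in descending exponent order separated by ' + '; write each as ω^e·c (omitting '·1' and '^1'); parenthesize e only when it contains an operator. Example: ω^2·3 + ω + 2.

(0) 9|_3 = 3^2 ↦ 4^2|_4 = 16 ⇒ 15
(1) 15|_4 = 3·4 + 3 ↦ 3·5 + 3|_5 = 18 ⇒ 17

ω·3 + 3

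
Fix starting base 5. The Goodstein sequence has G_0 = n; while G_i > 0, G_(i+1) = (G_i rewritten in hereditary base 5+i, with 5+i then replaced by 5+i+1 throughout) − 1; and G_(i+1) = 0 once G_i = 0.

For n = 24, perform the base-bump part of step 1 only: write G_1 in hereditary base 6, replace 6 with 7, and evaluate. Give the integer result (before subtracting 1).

i=0: 24 = 4·5 + 4 (b=5); 5→6: 4·6 + 4 = 28; 28−1 = 27
i=1: 27 = 4·6 + 3 (b=6); 6→7: 4·7 + 3 = 31; 31−1 = 30

31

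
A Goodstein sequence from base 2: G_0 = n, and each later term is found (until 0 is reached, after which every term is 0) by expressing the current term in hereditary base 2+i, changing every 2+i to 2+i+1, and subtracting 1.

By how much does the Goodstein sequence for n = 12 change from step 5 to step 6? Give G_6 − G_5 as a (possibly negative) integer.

G_0 = 12. HB_2(12) = 2^(2 + 1) + 2^2. Bump = 108. G_1 = 107.
G_1 = 107. HB_3(107) = 3^(3 + 1) + 2·3^2 + 2·3 + 2. Bump = 1066. G_2 = 1065.
G_2 = 1065. HB_4(1065) = 4^(4 + 1) + 2·4^2 + 2·4 + 1. Bump = 15686. G_3 = 15685.
G_3 = 15685. HB_5(15685) = 5^(5 + 1) + 2·5^2 + 2·5. Bump = 280020. G_4 = 280019.
G_4 = 280019. HB_6(280019) = 6^(6 + 1) + 2·6^2 + 6 + 5. Bump = 5764911. G_5 = 5764910.
G_5 = 5764910. HB_7(5764910) = 7^(7 + 1) + 2·7^2 + 7 + 4. Bump = 134217868. G_6 = 134217867.

128452957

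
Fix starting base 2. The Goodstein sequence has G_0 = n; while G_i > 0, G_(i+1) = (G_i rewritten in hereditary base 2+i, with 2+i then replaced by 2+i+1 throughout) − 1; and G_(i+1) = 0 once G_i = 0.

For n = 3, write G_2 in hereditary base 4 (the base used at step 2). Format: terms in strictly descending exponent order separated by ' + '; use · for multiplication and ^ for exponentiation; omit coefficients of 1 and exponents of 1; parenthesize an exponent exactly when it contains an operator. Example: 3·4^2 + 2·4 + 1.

i=0: 3 = 2 + 1 (b=2); 2→3: 3 + 1 = 4; 4−1 = 3
i=1: 3 = 3 (b=3); 3→4: 4 = 4; 4−1 = 3
i=2: 3 = 3 (b=4); 4→5: 3 = 3; 3−1 = 2

3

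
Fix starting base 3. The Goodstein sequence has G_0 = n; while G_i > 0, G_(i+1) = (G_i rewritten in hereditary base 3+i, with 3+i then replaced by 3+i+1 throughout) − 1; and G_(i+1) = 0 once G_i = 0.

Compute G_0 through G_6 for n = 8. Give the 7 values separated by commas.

8, 9, 10, 11, 11, 11, 11

step 0: 8 = 2·3 + 2; sub 4 for 3: 2·4 + 2; = 10; G_1 = 10−1 = 9
step 1: 9 = 2·4 + 1; sub 5 for 4: 2·5 + 1; = 11; G_2 = 11−1 = 10
step 2: 10 = 2·5; sub 6 for 5: 2·6; = 12; G_3 = 12−1 = 11
step 3: 11 = 6 + 5; sub 7 for 6: 7 + 5; = 12; G_4 = 12−1 = 11
step 4: 11 = 7 + 4; sub 8 for 7: 8 + 4; = 12; G_5 = 12−1 = 11
step 5: 11 = 8 + 3; sub 9 for 8: 9 + 3; = 12; G_6 = 12−1 = 11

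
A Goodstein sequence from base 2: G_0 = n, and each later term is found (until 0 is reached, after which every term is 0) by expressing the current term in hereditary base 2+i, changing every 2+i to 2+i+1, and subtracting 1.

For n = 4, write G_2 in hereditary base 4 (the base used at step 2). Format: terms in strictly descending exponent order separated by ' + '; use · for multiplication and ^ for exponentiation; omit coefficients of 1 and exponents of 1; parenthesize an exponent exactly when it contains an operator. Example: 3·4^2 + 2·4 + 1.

[0] 4 ≡ 2^2 (base 2). Lift 3: 27. −1: 26.
[1] 26 ≡ 2·3^2 + 2·3 + 2 (base 3). Lift 4: 42. −1: 41.
[2] 41 ≡ 2·4^2 + 2·4 + 1 (base 4). Lift 5: 61. −1: 60.

2·4^2 + 2·4 + 1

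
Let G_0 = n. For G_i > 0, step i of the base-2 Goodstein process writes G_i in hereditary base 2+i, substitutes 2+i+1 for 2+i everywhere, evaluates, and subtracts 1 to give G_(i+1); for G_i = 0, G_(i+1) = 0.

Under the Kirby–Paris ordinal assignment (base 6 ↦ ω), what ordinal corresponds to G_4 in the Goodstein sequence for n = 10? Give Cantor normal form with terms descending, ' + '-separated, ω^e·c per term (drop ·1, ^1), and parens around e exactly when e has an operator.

ω^ω·5 + ω^5·5 + ω^4·5 + ω^3·5 + ω^2·5 + ω·5 + 5

G_0=10  [base 2] 2^(2 + 1) + 2  →[2↦3]→  3^(3 + 1) + 3 = 84  −1 ⇒ G_1=83
G_1=83  [base 3] 3^(3 + 1) + 2  →[3↦4]→  4^(4 + 1) + 2 = 1026  −1 ⇒ G_2=1025
G_2=1025  [base 4] 4^(4 + 1) + 1  →[4↦5]→  5^(5 + 1) + 1 = 15626  −1 ⇒ G_3=15625
G_3=15625  [base 5] 5^(5 + 1)  →[5↦6]→  6^(6 + 1) = 279936  −1 ⇒ G_4=279935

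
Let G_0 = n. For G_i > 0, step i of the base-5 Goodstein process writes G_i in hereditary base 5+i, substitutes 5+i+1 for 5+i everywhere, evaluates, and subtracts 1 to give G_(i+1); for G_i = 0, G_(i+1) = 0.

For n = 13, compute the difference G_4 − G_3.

1

[0] 13 ≡ 2·5 + 3 (base 5). Lift 6: 15. −1: 14.
[1] 14 ≡ 2·6 + 2 (base 6). Lift 7: 16. −1: 15.
[2] 15 ≡ 2·7 + 1 (base 7). Lift 8: 17. −1: 16.
[3] 16 ≡ 2·8 (base 8). Lift 9: 18. −1: 17.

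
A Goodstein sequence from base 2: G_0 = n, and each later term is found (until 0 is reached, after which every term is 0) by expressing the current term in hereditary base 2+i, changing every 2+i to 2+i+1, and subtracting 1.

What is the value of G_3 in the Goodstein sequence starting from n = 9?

9842

9 —HB2→ 2^(2 + 1) + 1 —bump→ 3^(3 + 1) + 1 = 82 —(−1)→ 81
81 —HB3→ 3^(3 + 1) —bump→ 4^(4 + 1) = 1024 —(−1)→ 1023
1023 —HB4→ 3·4^4 + 3·4^3 + 3·4^2 + 3·4 + 3 —bump→ 3·5^5 + 3·5^3 + 3·5^2 + 3·5 + 3 = 9843 —(−1)→ 9842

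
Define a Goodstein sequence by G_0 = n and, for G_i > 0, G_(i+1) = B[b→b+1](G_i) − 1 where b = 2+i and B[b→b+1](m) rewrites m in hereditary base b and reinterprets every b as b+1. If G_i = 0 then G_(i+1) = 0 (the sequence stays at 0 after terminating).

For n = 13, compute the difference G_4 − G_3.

264619

G_0=13  [base 2] 2^(2 + 1) + 2^2 + 1  →[2↦3]→  3^(3 + 1) + 3^3 + 1 = 109  −1 ⇒ G_1=108
G_1=108  [base 3] 3^(3 + 1) + 3^3  →[3↦4]→  4^(4 + 1) + 4^4 = 1280  −1 ⇒ G_2=1279
G_2=1279  [base 4] 4^(4 + 1) + 3·4^3 + 3·4^2 + 3·4 + 3  →[4↦5]→  5^(5 + 1) + 3·5^3 + 3·5^2 + 3·5 + 3 = 16093  −1 ⇒ G_3=16092
G_3=16092  [base 5] 5^(5 + 1) + 3·5^3 + 3·5^2 + 3·5 + 2  →[5↦6]→  6^(6 + 1) + 3·6^3 + 3·6^2 + 3·6 + 2 = 280712  −1 ⇒ G_4=280711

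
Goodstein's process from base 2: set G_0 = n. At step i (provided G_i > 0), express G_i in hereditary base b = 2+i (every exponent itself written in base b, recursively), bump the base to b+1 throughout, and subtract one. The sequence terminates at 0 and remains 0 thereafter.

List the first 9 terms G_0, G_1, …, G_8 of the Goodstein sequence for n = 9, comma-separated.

9, 81, 1023, 9842, 140743, 2471826, 50333399, 1162263921, 30000003325

step 0: 9 = 2^(2 + 1) + 1; sub 3 for 2: 3^(3 + 1) + 1; = 82; G_1 = 82−1 = 81
step 1: 81 = 3^(3 + 1); sub 4 for 3: 4^(4 + 1); = 1024; G_2 = 1024−1 = 1023
step 2: 1023 = 3·4^4 + 3·4^3 + 3·4^2 + 3·4 + 3; sub 5 for 4: 3·5^5 + 3·5^3 + 3·5^2 + 3·5 + 3; = 9843; G_3 = 9843−1 = 9842
step 3: 9842 = 3·5^5 + 3·5^3 + 3·5^2 + 3·5 + 2; sub 6 for 5: 3·6^6 + 3·6^3 + 3·6^2 + 3·6 + 2; = 140744; G_4 = 140744−1 = 140743
step 4: 140743 = 3·6^6 + 3·6^3 + 3·6^2 + 3·6 + 1; sub 7 for 6: 3·7^7 + 3·7^3 + 3·7^2 + 3·7 + 1; = 2471827; G_5 = 2471827−1 = 2471826
step 5: 2471826 = 3·7^7 + 3·7^3 + 3·7^2 + 3·7; sub 8 for 7: 3·8^8 + 3·8^3 + 3·8^2 + 3·8; = 50333400; G_6 = 50333400−1 = 50333399
step 6: 50333399 = 3·8^8 + 3·8^3 + 3·8^2 + 2·8 + 7; sub 9 for 8: 3·9^9 + 3·9^3 + 3·9^2 + 2·9 + 7; = 1162263922; G_7 = 1162263922−1 = 1162263921
step 7: 1162263921 = 3·9^9 + 3·9^3 + 3·9^2 + 2·9 + 6; sub 10 for 9: 3·10^10 + 3·10^3 + 3·10^2 + 2·10 + 6; = 30000003326; G_8 = 30000003326−1 = 30000003325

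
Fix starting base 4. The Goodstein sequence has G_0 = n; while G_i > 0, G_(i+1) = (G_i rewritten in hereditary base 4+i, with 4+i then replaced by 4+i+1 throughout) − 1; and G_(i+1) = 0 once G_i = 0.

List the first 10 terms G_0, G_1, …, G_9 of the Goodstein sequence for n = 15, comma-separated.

15, 17, 19, 21, 23, 24, 25, 26, 27, 28

[0] 15 ≡ 3·4 + 3 (base 4). Lift 5: 18. −1: 17.
[1] 17 ≡ 3·5 + 2 (base 5). Lift 6: 20. −1: 19.
[2] 19 ≡ 3·6 + 1 (base 6). Lift 7: 22. −1: 21.
[3] 21 ≡ 3·7 (base 7). Lift 8: 24. −1: 23.
[4] 23 ≡ 2·8 + 7 (base 8). Lift 9: 25. −1: 24.
[5] 24 ≡ 2·9 + 6 (base 9). Lift 10: 26. −1: 25.
[6] 25 ≡ 2·10 + 5 (base 10). Lift 11: 27. −1: 26.
[7] 26 ≡ 2·11 + 4 (base 11). Lift 12: 28. −1: 27.
[8] 27 ≡ 2·12 + 3 (base 12). Lift 13: 29. −1: 28.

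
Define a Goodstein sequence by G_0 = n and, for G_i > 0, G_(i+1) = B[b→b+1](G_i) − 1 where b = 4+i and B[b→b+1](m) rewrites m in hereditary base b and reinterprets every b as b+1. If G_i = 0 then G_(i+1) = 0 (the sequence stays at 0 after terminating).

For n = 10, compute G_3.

[0] 10 ≡ 2·4 + 2 (base 4). Lift 5: 12. −1: 11.
[1] 11 ≡ 2·5 + 1 (base 5). Lift 6: 13. −1: 12.
[2] 12 ≡ 2·6 (base 6). Lift 7: 14. −1: 13.
[3] 13 ≡ 7 + 6 (base 7). Lift 8: 14. −1: 13.

13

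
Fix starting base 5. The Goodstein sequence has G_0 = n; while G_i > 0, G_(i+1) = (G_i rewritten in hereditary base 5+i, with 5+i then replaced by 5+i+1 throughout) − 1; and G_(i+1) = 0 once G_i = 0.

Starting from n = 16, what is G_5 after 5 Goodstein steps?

16 —HB5→ 3·5 + 1 —bump→ 3·6 + 1 = 19 —(−1)→ 18
18 —HB6→ 3·6 —bump→ 3·7 = 21 —(−1)→ 20
20 —HB7→ 2·7 + 6 —bump→ 2·8 + 6 = 22 —(−1)→ 21
21 —HB8→ 2·8 + 5 —bump→ 2·9 + 5 = 23 —(−1)→ 22
22 —HB9→ 2·9 + 4 —bump→ 2·10 + 4 = 24 —(−1)→ 23
23 —HB10→ 2·10 + 3 —bump→ 2·11 + 3 = 25 —(−1)→ 24

23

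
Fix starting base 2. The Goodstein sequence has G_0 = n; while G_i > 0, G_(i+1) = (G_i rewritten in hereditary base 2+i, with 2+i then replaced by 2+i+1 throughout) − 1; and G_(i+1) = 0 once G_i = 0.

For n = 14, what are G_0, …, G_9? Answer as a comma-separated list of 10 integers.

14, 110, 1281, 18750, 326591, 5862840, 134404971, 3487116548, 100000555551, 3138429262496

14 —HB2→ 2^(2 + 1) + 2^2 + 2 —bump→ 3^(3 + 1) + 3^3 + 3 = 111 —(−1)→ 110
110 —HB3→ 3^(3 + 1) + 3^3 + 2 —bump→ 4^(4 + 1) + 4^4 + 2 = 1282 —(−1)→ 1281
1281 —HB4→ 4^(4 + 1) + 4^4 + 1 —bump→ 5^(5 + 1) + 5^5 + 1 = 18751 —(−1)→ 18750
18750 —HB5→ 5^(5 + 1) + 5^5 —bump→ 6^(6 + 1) + 6^6 = 326592 —(−1)→ 326591
326591 —HB6→ 6^(6 + 1) + 5·6^5 + 5·6^4 + 5·6^3 + 5·6^2 + 5·6 + 5 —bump→ 7^(7 + 1) + 5·7^5 + 5·7^4 + 5·7^3 + 5·7^2 + 5·7 + 5 = 5862841 —(−1)→ 5862840
5862840 —HB7→ 7^(7 + 1) + 5·7^5 + 5·7^4 + 5·7^3 + 5·7^2 + 5·7 + 4 —bump→ 8^(8 + 1) + 5·8^5 + 5·8^4 + 5·8^3 + 5·8^2 + 5·8 + 4 = 134404972 —(−1)→ 134404971
134404971 —HB8→ 8^(8 + 1) + 5·8^5 + 5·8^4 + 5·8^3 + 5·8^2 + 5·8 + 3 —bump→ 9^(9 + 1) + 5·9^5 + 5·9^4 + 5·9^3 + 5·9^2 + 5·9 + 3 = 3487116549 —(−1)→ 3487116548
3487116548 —HB9→ 9^(9 + 1) + 5·9^5 + 5·9^4 + 5·9^3 + 5·9^2 + 5·9 + 2 —bump→ 10^(10 + 1) + 5·10^5 + 5·10^4 + 5·10^3 + 5·10^2 + 5·10 + 2 = 100000555552 —(−1)→ 100000555551
100000555551 —HB10→ 10^(10 + 1) + 5·10^5 + 5·10^4 + 5·10^3 + 5·10^2 + 5·10 + 1 —bump→ 11^(11 + 1) + 5·11^5 + 5·11^4 + 5·11^3 + 5·11^2 + 5·11 + 1 = 3138429262497 —(−1)→ 3138429262496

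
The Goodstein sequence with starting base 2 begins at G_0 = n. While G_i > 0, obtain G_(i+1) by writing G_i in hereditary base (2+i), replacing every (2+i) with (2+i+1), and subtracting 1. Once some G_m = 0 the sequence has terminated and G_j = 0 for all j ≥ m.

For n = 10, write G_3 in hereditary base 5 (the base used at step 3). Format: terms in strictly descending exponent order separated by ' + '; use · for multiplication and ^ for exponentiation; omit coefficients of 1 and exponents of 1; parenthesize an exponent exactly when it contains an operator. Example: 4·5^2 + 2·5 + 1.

i=0: 10 = 2^(2 + 1) + 2 (b=2); 2→3: 3^(3 + 1) + 3 = 84; 84−1 = 83
i=1: 83 = 3^(3 + 1) + 2 (b=3); 3→4: 4^(4 + 1) + 2 = 1026; 1026−1 = 1025
i=2: 1025 = 4^(4 + 1) + 1 (b=4); 4→5: 5^(5 + 1) + 1 = 15626; 15626−1 = 15625
i=3: 15625 = 5^(5 + 1) (b=5); 5→6: 6^(6 + 1) = 279936; 279936−1 = 279935

5^(5 + 1)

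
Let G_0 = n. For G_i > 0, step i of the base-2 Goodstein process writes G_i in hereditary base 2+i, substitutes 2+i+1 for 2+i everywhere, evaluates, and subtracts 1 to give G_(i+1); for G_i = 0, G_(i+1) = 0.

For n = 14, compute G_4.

326591

14 —HB2→ 2^(2 + 1) + 2^2 + 2 —bump→ 3^(3 + 1) + 3^3 + 3 = 111 —(−1)→ 110
110 —HB3→ 3^(3 + 1) + 3^3 + 2 —bump→ 4^(4 + 1) + 4^4 + 2 = 1282 —(−1)→ 1281
1281 —HB4→ 4^(4 + 1) + 4^4 + 1 —bump→ 5^(5 + 1) + 5^5 + 1 = 18751 —(−1)→ 18750
18750 —HB5→ 5^(5 + 1) + 5^5 —bump→ 6^(6 + 1) + 6^6 = 326592 —(−1)→ 326591
326591 —HB6→ 6^(6 + 1) + 5·6^5 + 5·6^4 + 5·6^3 + 5·6^2 + 5·6 + 5 —bump→ 7^(7 + 1) + 5·7^5 + 5·7^4 + 5·7^3 + 5·7^2 + 5·7 + 5 = 5862841 —(−1)→ 5862840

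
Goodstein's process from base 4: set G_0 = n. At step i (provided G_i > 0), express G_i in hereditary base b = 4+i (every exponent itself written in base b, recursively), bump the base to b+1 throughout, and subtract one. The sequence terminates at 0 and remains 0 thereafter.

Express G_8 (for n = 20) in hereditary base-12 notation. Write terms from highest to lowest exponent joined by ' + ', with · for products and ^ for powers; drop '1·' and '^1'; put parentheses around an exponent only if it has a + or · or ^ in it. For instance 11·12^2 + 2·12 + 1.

9·12 + 7

(0) 20|_4 = 4^2 + 4 ↦ 5^2 + 5|_5 = 30 ⇒ 29
(1) 29|_5 = 5^2 + 4 ↦ 6^2 + 4|_6 = 40 ⇒ 39
(2) 39|_6 = 6^2 + 3 ↦ 7^2 + 3|_7 = 52 ⇒ 51
(3) 51|_7 = 7^2 + 2 ↦ 8^2 + 2|_8 = 66 ⇒ 65
(4) 65|_8 = 8^2 + 1 ↦ 9^2 + 1|_9 = 82 ⇒ 81
(5) 81|_9 = 9^2 ↦ 10^2|_10 = 100 ⇒ 99
(6) 99|_10 = 9·10 + 9 ↦ 9·11 + 9|_11 = 108 ⇒ 107
(7) 107|_11 = 9·11 + 8 ↦ 9·12 + 8|_12 = 116 ⇒ 115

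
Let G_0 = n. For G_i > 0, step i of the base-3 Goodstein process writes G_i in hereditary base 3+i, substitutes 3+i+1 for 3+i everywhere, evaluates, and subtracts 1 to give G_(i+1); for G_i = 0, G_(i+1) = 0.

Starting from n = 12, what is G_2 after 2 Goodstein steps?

27

base 3: 12 = 3^2 + 3; at 4: 4^2 + 4 = 20; next = 19
base 4: 19 = 4^2 + 3; at 5: 5^2 + 3 = 28; next = 27
base 5: 27 = 5^2 + 2; at 6: 6^2 + 2 = 38; next = 37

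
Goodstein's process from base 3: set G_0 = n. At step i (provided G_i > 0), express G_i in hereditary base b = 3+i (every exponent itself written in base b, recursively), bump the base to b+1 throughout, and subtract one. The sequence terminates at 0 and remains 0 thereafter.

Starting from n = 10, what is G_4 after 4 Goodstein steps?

30

i=0: 10 = 3^2 + 1 (b=3); 3→4: 4^2 + 1 = 17; 17−1 = 16
i=1: 16 = 4^2 (b=4); 4→5: 5^2 = 25; 25−1 = 24
i=2: 24 = 4·5 + 4 (b=5); 5→6: 4·6 + 4 = 28; 28−1 = 27
i=3: 27 = 4·6 + 3 (b=6); 6→7: 4·7 + 3 = 31; 31−1 = 30
i=4: 30 = 4·7 + 2 (b=7); 7→8: 4·8 + 2 = 34; 34−1 = 33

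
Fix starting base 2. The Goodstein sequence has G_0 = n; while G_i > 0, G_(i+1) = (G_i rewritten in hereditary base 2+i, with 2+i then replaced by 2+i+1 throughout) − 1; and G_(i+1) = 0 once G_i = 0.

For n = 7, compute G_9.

150051213

base 2: 7 = 2^2 + 2 + 1; at 3: 3^3 + 3 + 1 = 31; next = 30
base 3: 30 = 3^3 + 3; at 4: 4^4 + 4 = 260; next = 259
base 4: 259 = 4^4 + 3; at 5: 5^5 + 3 = 3128; next = 3127
base 5: 3127 = 5^5 + 2; at 6: 6^6 + 2 = 46658; next = 46657
base 6: 46657 = 6^6 + 1; at 7: 7^7 + 1 = 823544; next = 823543
base 7: 823543 = 7^7; at 8: 8^8 = 16777216; next = 16777215
base 8: 16777215 = 7·8^7 + 7·8^6 + 7·8^5 + 7·8^4 + 7·8^3 + 7·8^2 + 7·8 + 7; at 9: 7·9^7 + 7·9^6 + 7·9^5 + 7·9^4 + 7·9^3 + 7·9^2 + 7·9 + 7 = 37665880; next = 37665879
base 9: 37665879 = 7·9^7 + 7·9^6 + 7·9^5 + 7·9^4 + 7·9^3 + 7·9^2 + 7·9 + 6; at 10: 7·10^7 + 7·10^6 + 7·10^5 + 7·10^4 + 7·10^3 + 7·10^2 + 7·10 + 6 = 77777776; next = 77777775
base 10: 77777775 = 7·10^7 + 7·10^6 + 7·10^5 + 7·10^4 + 7·10^3 + 7·10^2 + 7·10 + 5; at 11: 7·11^7 + 7·11^6 + 7·11^5 + 7·11^4 + 7·11^3 + 7·11^2 + 7·11 + 5 = 150051214; next = 150051213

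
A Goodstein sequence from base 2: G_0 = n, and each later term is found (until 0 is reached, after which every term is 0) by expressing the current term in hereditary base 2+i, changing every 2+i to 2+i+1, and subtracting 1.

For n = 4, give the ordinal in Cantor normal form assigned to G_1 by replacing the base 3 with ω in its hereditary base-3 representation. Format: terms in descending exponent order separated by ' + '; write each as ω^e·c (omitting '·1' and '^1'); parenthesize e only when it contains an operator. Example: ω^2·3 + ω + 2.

base 2: 4 = 2^2; at 3: 3^3 = 27; next = 26
base 3: 26 = 2·3^2 + 2·3 + 2; at 4: 2·4^2 + 2·4 + 2 = 42; next = 41

ω^2·2 + ω·2 + 2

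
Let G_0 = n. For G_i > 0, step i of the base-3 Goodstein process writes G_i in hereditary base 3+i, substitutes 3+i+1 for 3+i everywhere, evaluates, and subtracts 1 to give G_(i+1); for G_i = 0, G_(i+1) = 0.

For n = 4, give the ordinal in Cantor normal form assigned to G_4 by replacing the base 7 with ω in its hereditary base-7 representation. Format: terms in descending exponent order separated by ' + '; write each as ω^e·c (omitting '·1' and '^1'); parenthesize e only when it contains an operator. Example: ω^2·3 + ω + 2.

i=0: 4 = 3 + 1 (b=3); 3→4: 4 + 1 = 5; 5−1 = 4
i=1: 4 = 4 (b=4); 4→5: 5 = 5; 5−1 = 4
i=2: 4 = 4 (b=5); 5→6: 4 = 4; 4−1 = 3
i=3: 3 = 3 (b=6); 6→7: 3 = 3; 3−1 = 2
i=4: 2 = 2 (b=7); 7→8: 2 = 2; 2−1 = 1

2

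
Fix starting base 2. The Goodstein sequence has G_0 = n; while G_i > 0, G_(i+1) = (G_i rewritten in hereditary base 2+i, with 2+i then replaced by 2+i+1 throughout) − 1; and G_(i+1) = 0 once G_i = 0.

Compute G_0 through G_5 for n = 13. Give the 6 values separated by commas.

13, 108, 1279, 16092, 280711, 5765998

G_0=13  [base 2] 2^(2 + 1) + 2^2 + 1  →[2↦3]→  3^(3 + 1) + 3^3 + 1 = 109  −1 ⇒ G_1=108
G_1=108  [base 3] 3^(3 + 1) + 3^3  →[3↦4]→  4^(4 + 1) + 4^4 = 1280  −1 ⇒ G_2=1279
G_2=1279  [base 4] 4^(4 + 1) + 3·4^3 + 3·4^2 + 3·4 + 3  →[4↦5]→  5^(5 + 1) + 3·5^3 + 3·5^2 + 3·5 + 3 = 16093  −1 ⇒ G_3=16092
G_3=16092  [base 5] 5^(5 + 1) + 3·5^3 + 3·5^2 + 3·5 + 2  →[5↦6]→  6^(6 + 1) + 3·6^3 + 3·6^2 + 3·6 + 2 = 280712  −1 ⇒ G_4=280711
G_4=280711  [base 6] 6^(6 + 1) + 3·6^3 + 3·6^2 + 3·6 + 1  →[6↦7]→  7^(7 + 1) + 3·7^3 + 3·7^2 + 3·7 + 1 = 5765999  −1 ⇒ G_5=5765998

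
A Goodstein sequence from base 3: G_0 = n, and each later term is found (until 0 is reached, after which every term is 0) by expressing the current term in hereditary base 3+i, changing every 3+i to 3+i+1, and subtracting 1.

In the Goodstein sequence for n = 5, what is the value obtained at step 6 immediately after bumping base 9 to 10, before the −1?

2

step 0: 5 = 3 + 2; sub 4 for 3: 4 + 2; = 6; G_1 = 6−1 = 5
step 1: 5 = 4 + 1; sub 5 for 4: 5 + 1; = 6; G_2 = 6−1 = 5
step 2: 5 = 5; sub 6 for 5: 6; = 6; G_3 = 6−1 = 5
step 3: 5 = 5; sub 7 for 6: 5; = 5; G_4 = 5−1 = 4
step 4: 4 = 4; sub 8 for 7: 4; = 4; G_5 = 4−1 = 3
step 5: 3 = 3; sub 9 for 8: 3; = 3; G_6 = 3−1 = 2
step 6: 2 = 2; sub 10 for 9: 2; = 2; G_7 = 2−1 = 1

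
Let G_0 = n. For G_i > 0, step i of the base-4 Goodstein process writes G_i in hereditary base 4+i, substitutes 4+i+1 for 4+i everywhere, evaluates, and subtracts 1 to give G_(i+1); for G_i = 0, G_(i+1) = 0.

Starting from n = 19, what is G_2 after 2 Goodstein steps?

37

G_0=19  [base 4] 4^2 + 3  →[4↦5]→  5^2 + 3 = 28  −1 ⇒ G_1=27
G_1=27  [base 5] 5^2 + 2  →[5↦6]→  6^2 + 2 = 38  −1 ⇒ G_2=37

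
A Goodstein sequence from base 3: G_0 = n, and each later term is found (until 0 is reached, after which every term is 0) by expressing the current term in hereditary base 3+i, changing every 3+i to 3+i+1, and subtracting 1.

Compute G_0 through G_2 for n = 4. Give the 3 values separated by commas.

step 0: 4 = 3 + 1; sub 4 for 3: 4 + 1; = 5; G_1 = 5−1 = 4
step 1: 4 = 4; sub 5 for 4: 5; = 5; G_2 = 5−1 = 4

4, 4, 4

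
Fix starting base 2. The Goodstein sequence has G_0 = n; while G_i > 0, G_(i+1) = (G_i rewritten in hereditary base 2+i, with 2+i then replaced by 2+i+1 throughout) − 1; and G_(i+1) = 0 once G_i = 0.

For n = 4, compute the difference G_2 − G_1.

4 —HB2→ 2^2 —bump→ 3^3 = 27 —(−1)→ 26
26 —HB3→ 2·3^2 + 2·3 + 2 —bump→ 2·4^2 + 2·4 + 2 = 42 —(−1)→ 41

15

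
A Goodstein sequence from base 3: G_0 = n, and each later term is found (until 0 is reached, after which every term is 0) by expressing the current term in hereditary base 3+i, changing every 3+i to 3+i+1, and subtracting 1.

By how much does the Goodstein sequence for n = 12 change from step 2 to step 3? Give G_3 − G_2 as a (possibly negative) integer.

i=0: 12 = 3^2 + 3 (b=3); 3→4: 4^2 + 4 = 20; 20−1 = 19
i=1: 19 = 4^2 + 3 (b=4); 4→5: 5^2 + 3 = 28; 28−1 = 27
i=2: 27 = 5^2 + 2 (b=5); 5→6: 6^2 + 2 = 38; 38−1 = 37

10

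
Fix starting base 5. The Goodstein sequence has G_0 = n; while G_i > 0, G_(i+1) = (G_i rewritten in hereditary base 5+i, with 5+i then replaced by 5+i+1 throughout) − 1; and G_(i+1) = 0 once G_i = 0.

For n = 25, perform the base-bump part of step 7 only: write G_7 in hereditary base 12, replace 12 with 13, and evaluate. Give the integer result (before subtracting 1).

63

(0) 25|_5 = 5^2 ↦ 6^2|_6 = 36 ⇒ 35
(1) 35|_6 = 5·6 + 5 ↦ 5·7 + 5|_7 = 40 ⇒ 39
(2) 39|_7 = 5·7 + 4 ↦ 5·8 + 4|_8 = 44 ⇒ 43
(3) 43|_8 = 5·8 + 3 ↦ 5·9 + 3|_9 = 48 ⇒ 47
(4) 47|_9 = 5·9 + 2 ↦ 5·10 + 2|_10 = 52 ⇒ 51
(5) 51|_10 = 5·10 + 1 ↦ 5·11 + 1|_11 = 56 ⇒ 55
(6) 55|_11 = 5·11 ↦ 5·12|_12 = 60 ⇒ 59
(7) 59|_12 = 4·12 + 11 ↦ 4·13 + 11|_13 = 63 ⇒ 62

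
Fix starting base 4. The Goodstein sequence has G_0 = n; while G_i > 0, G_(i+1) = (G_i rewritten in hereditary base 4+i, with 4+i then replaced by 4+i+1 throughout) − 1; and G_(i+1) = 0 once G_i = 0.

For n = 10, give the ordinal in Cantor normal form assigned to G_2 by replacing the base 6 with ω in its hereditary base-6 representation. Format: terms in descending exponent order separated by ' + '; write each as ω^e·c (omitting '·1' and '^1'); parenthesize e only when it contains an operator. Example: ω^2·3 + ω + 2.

ω·2

(0) 10|_4 = 2·4 + 2 ↦ 2·5 + 2|_5 = 12 ⇒ 11
(1) 11|_5 = 2·5 + 1 ↦ 2·6 + 1|_6 = 13 ⇒ 12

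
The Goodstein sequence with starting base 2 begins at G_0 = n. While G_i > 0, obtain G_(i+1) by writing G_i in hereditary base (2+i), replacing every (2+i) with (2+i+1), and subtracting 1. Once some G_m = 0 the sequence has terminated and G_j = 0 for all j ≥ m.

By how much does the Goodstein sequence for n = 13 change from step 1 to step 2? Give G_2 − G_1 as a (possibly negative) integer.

base 2: 13 = 2^(2 + 1) + 2^2 + 1; at 3: 3^(3 + 1) + 3^3 + 1 = 109; next = 108
base 3: 108 = 3^(3 + 1) + 3^3; at 4: 4^(4 + 1) + 4^4 = 1280; next = 1279

1171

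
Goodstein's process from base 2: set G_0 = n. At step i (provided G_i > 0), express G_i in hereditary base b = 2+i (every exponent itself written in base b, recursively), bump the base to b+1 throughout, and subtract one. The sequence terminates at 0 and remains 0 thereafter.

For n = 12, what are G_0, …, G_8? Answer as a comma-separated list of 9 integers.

G_0 = 12. HB_2(12) = 2^(2 + 1) + 2^2. Bump = 108. G_1 = 107.
G_1 = 107. HB_3(107) = 3^(3 + 1) + 2·3^2 + 2·3 + 2. Bump = 1066. G_2 = 1065.
G_2 = 1065. HB_4(1065) = 4^(4 + 1) + 2·4^2 + 2·4 + 1. Bump = 15686. G_3 = 15685.
G_3 = 15685. HB_5(15685) = 5^(5 + 1) + 2·5^2 + 2·5. Bump = 280020. G_4 = 280019.
G_4 = 280019. HB_6(280019) = 6^(6 + 1) + 2·6^2 + 6 + 5. Bump = 5764911. G_5 = 5764910.
G_5 = 5764910. HB_7(5764910) = 7^(7 + 1) + 2·7^2 + 7 + 4. Bump = 134217868. G_6 = 134217867.
G_6 = 134217867. HB_8(134217867) = 8^(8 + 1) + 2·8^2 + 8 + 3. Bump = 3486784575. G_7 = 3486784574.
G_7 = 3486784574. HB_9(3486784574) = 9^(9 + 1) + 2·9^2 + 9 + 2. Bump = 100000000212. G_8 = 100000000211.

12, 107, 1065, 15685, 280019, 5764910, 134217867, 3486784574, 100000000211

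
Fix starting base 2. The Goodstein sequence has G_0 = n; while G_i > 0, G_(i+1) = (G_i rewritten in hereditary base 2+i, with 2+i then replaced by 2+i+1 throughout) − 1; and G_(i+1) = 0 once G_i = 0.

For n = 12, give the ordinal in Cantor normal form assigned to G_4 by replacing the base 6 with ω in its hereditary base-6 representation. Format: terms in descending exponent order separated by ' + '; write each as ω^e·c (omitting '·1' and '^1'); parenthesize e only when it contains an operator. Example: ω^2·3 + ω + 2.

G_0=12  [base 2] 2^(2 + 1) + 2^2  →[2↦3]→  3^(3 + 1) + 3^3 = 108  −1 ⇒ G_1=107
G_1=107  [base 3] 3^(3 + 1) + 2·3^2 + 2·3 + 2  →[3↦4]→  4^(4 + 1) + 2·4^2 + 2·4 + 2 = 1066  −1 ⇒ G_2=1065
G_2=1065  [base 4] 4^(4 + 1) + 2·4^2 + 2·4 + 1  →[4↦5]→  5^(5 + 1) + 2·5^2 + 2·5 + 1 = 15686  −1 ⇒ G_3=15685
G_3=15685  [base 5] 5^(5 + 1) + 2·5^2 + 2·5  →[5↦6]→  6^(6 + 1) + 2·6^2 + 2·6 = 280020  −1 ⇒ G_4=280019
G_4=280019  [base 6] 6^(6 + 1) + 2·6^2 + 6 + 5  →[6↦7]→  7^(7 + 1) + 2·7^2 + 7 + 5 = 5764911  −1 ⇒ G_5=5764910

ω^(ω + 1) + ω^2·2 + ω + 5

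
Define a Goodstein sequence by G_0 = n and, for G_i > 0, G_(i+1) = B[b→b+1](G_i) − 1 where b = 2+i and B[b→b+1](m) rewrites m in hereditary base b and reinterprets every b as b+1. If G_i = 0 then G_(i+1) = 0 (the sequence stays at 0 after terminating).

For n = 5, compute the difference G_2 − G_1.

228

step 0: 5 = 2^2 + 1; sub 3 for 2: 3^3 + 1; = 28; G_1 = 28−1 = 27
step 1: 27 = 3^3; sub 4 for 3: 4^4; = 256; G_2 = 256−1 = 255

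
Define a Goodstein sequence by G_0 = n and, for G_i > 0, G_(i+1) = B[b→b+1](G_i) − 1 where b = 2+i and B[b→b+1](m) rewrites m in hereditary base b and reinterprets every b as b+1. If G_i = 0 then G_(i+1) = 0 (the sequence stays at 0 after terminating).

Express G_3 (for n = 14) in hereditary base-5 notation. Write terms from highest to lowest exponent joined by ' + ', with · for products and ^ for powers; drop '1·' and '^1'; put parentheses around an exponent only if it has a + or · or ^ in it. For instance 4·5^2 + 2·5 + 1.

14 —HB2→ 2^(2 + 1) + 2^2 + 2 —bump→ 3^(3 + 1) + 3^3 + 3 = 111 —(−1)→ 110
110 —HB3→ 3^(3 + 1) + 3^3 + 2 —bump→ 4^(4 + 1) + 4^4 + 2 = 1282 —(−1)→ 1281
1281 —HB4→ 4^(4 + 1) + 4^4 + 1 —bump→ 5^(5 + 1) + 5^5 + 1 = 18751 —(−1)→ 18750
18750 —HB5→ 5^(5 + 1) + 5^5 —bump→ 6^(6 + 1) + 6^6 = 326592 —(−1)→ 326591

5^(5 + 1) + 5^5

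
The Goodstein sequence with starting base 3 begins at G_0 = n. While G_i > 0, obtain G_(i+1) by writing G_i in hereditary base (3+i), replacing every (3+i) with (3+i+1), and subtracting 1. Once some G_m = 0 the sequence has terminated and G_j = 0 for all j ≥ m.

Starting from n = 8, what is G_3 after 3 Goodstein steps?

11

[0] 8 ≡ 2·3 + 2 (base 3). Lift 4: 10. −1: 9.
[1] 9 ≡ 2·4 + 1 (base 4). Lift 5: 11. −1: 10.
[2] 10 ≡ 2·5 (base 5). Lift 6: 12. −1: 11.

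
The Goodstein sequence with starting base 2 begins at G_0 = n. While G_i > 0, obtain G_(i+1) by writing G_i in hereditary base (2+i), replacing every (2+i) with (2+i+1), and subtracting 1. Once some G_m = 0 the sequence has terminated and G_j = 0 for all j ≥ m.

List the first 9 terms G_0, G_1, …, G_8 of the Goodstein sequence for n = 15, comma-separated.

15, 111, 1283, 18752, 326593, 6588344, 150994943, 3524450280, 100077777775

base 2: 15 = 2^(2 + 1) + 2^2 + 2 + 1; at 3: 3^(3 + 1) + 3^3 + 3 + 1 = 112; next = 111
base 3: 111 = 3^(3 + 1) + 3^3 + 3; at 4: 4^(4 + 1) + 4^4 + 4 = 1284; next = 1283
base 4: 1283 = 4^(4 + 1) + 4^4 + 3; at 5: 5^(5 + 1) + 5^5 + 3 = 18753; next = 18752
base 5: 18752 = 5^(5 + 1) + 5^5 + 2; at 6: 6^(6 + 1) + 6^6 + 2 = 326594; next = 326593
base 6: 326593 = 6^(6 + 1) + 6^6 + 1; at 7: 7^(7 + 1) + 7^7 + 1 = 6588345; next = 6588344
base 7: 6588344 = 7^(7 + 1) + 7^7; at 8: 8^(8 + 1) + 8^8 = 150994944; next = 150994943
base 8: 150994943 = 8^(8 + 1) + 7·8^7 + 7·8^6 + 7·8^5 + 7·8^4 + 7·8^3 + 7·8^2 + 7·8 + 7; at 9: 9^(9 + 1) + 7·9^7 + 7·9^6 + 7·9^5 + 7·9^4 + 7·9^3 + 7·9^2 + 7·9 + 7 = 3524450281; next = 3524450280
base 9: 3524450280 = 9^(9 + 1) + 7·9^7 + 7·9^6 + 7·9^5 + 7·9^4 + 7·9^3 + 7·9^2 + 7·9 + 6; at 10: 10^(10 + 1) + 7·10^7 + 7·10^6 + 7·10^5 + 7·10^4 + 7·10^3 + 7·10^2 + 7·10 + 6 = 100077777776; next = 100077777775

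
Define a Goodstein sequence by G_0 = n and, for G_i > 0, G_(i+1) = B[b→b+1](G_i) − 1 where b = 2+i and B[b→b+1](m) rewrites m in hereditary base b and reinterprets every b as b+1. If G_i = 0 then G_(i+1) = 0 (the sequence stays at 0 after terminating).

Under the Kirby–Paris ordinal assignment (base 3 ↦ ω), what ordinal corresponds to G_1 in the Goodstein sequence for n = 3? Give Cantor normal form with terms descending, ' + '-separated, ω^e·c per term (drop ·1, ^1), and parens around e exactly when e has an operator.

base 2: 3 = 2 + 1; at 3: 3 + 1 = 4; next = 3
base 3: 3 = 3; at 4: 4 = 4; next = 3

ω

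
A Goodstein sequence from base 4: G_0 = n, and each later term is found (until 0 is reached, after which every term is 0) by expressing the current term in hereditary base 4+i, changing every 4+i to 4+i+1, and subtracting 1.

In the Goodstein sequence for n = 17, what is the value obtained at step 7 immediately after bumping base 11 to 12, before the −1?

G_0 = 17. HB_4(17) = 4^2 + 1. Bump = 26. G_1 = 25.
G_1 = 25. HB_5(25) = 5^2. Bump = 36. G_2 = 35.
G_2 = 35. HB_6(35) = 5·6 + 5. Bump = 40. G_3 = 39.
G_3 = 39. HB_7(39) = 5·7 + 4. Bump = 44. G_4 = 43.
G_4 = 43. HB_8(43) = 5·8 + 3. Bump = 48. G_5 = 47.
G_5 = 47. HB_9(47) = 5·9 + 2. Bump = 52. G_6 = 51.
G_6 = 51. HB_10(51) = 5·10 + 1. Bump = 56. G_7 = 55.
G_7 = 55. HB_11(55) = 5·11. Bump = 60. G_8 = 59.

60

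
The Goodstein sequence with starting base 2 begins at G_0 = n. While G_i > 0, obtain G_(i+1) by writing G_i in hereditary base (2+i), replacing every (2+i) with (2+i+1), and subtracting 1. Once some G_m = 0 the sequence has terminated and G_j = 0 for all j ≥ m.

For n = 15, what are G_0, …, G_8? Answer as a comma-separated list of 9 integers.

15, 111, 1283, 18752, 326593, 6588344, 150994943, 3524450280, 100077777775

(0) 15|_2 = 2^(2 + 1) + 2^2 + 2 + 1 ↦ 3^(3 + 1) + 3^3 + 3 + 1|_3 = 112 ⇒ 111
(1) 111|_3 = 3^(3 + 1) + 3^3 + 3 ↦ 4^(4 + 1) + 4^4 + 4|_4 = 1284 ⇒ 1283
(2) 1283|_4 = 4^(4 + 1) + 4^4 + 3 ↦ 5^(5 + 1) + 5^5 + 3|_5 = 18753 ⇒ 18752
(3) 18752|_5 = 5^(5 + 1) + 5^5 + 2 ↦ 6^(6 + 1) + 6^6 + 2|_6 = 326594 ⇒ 326593
(4) 326593|_6 = 6^(6 + 1) + 6^6 + 1 ↦ 7^(7 + 1) + 7^7 + 1|_7 = 6588345 ⇒ 6588344
(5) 6588344|_7 = 7^(7 + 1) + 7^7 ↦ 8^(8 + 1) + 8^8|_8 = 150994944 ⇒ 150994943
(6) 150994943|_8 = 8^(8 + 1) + 7·8^7 + 7·8^6 + 7·8^5 + 7·8^4 + 7·8^3 + 7·8^2 + 7·8 + 7 ↦ 9^(9 + 1) + 7·9^7 + 7·9^6 + 7·9^5 + 7·9^4 + 7·9^3 + 7·9^2 + 7·9 + 7|_9 = 3524450281 ⇒ 3524450280
(7) 3524450280|_9 = 9^(9 + 1) + 7·9^7 + 7·9^6 + 7·9^5 + 7·9^4 + 7·9^3 + 7·9^2 + 7·9 + 6 ↦ 10^(10 + 1) + 7·10^7 + 7·10^6 + 7·10^5 + 7·10^4 + 7·10^3 + 7·10^2 + 7·10 + 6|_10 = 100077777776 ⇒ 100077777775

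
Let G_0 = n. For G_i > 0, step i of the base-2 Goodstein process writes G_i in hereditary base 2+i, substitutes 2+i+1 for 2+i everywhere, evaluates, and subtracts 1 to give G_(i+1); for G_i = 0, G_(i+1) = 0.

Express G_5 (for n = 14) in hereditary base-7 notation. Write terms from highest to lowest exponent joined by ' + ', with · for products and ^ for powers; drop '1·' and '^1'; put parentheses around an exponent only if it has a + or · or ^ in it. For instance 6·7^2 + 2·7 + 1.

[0] 14 ≡ 2^(2 + 1) + 2^2 + 2 (base 2). Lift 3: 111. −1: 110.
[1] 110 ≡ 3^(3 + 1) + 3^3 + 2 (base 3). Lift 4: 1282. −1: 1281.
[2] 1281 ≡ 4^(4 + 1) + 4^4 + 1 (base 4). Lift 5: 18751. −1: 18750.
[3] 18750 ≡ 5^(5 + 1) + 5^5 (base 5). Lift 6: 326592. −1: 326591.
[4] 326591 ≡ 6^(6 + 1) + 5·6^5 + 5·6^4 + 5·6^3 + 5·6^2 + 5·6 + 5 (base 6). Lift 7: 5862841. −1: 5862840.

7^(7 + 1) + 5·7^5 + 5·7^4 + 5·7^3 + 5·7^2 + 5·7 + 4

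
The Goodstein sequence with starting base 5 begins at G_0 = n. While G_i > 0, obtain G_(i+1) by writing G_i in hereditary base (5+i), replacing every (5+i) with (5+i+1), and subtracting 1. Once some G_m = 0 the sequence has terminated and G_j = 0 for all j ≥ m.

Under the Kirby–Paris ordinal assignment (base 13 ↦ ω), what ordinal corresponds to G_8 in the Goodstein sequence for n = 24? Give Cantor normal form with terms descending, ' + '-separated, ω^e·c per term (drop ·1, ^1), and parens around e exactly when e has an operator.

step 0: 24 = 4·5 + 4; sub 6 for 5: 4·6 + 4; = 28; G_1 = 28−1 = 27
step 1: 27 = 4·6 + 3; sub 7 for 6: 4·7 + 3; = 31; G_2 = 31−1 = 30
step 2: 30 = 4·7 + 2; sub 8 for 7: 4·8 + 2; = 34; G_3 = 34−1 = 33
step 3: 33 = 4·8 + 1; sub 9 for 8: 4·9 + 1; = 37; G_4 = 37−1 = 36
step 4: 36 = 4·9; sub 10 for 9: 4·10; = 40; G_5 = 40−1 = 39
step 5: 39 = 3·10 + 9; sub 11 for 10: 3·11 + 9; = 42; G_6 = 42−1 = 41
step 6: 41 = 3·11 + 8; sub 12 for 11: 3·12 + 8; = 44; G_7 = 44−1 = 43
step 7: 43 = 3·12 + 7; sub 13 for 12: 3·13 + 7; = 46; G_8 = 46−1 = 45

ω·3 + 6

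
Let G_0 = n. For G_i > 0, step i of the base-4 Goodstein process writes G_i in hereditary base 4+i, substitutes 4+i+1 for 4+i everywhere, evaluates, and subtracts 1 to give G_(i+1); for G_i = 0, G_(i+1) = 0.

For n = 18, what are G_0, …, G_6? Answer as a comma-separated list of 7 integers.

(0) 18|_4 = 4^2 + 2 ↦ 5^2 + 2|_5 = 27 ⇒ 26
(1) 26|_5 = 5^2 + 1 ↦ 6^2 + 1|_6 = 37 ⇒ 36
(2) 36|_6 = 6^2 ↦ 7^2|_7 = 49 ⇒ 48
(3) 48|_7 = 6·7 + 6 ↦ 6·8 + 6|_8 = 54 ⇒ 53
(4) 53|_8 = 6·8 + 5 ↦ 6·9 + 5|_9 = 59 ⇒ 58
(5) 58|_9 = 6·9 + 4 ↦ 6·10 + 4|_10 = 64 ⇒ 63

18, 26, 36, 48, 53, 58, 63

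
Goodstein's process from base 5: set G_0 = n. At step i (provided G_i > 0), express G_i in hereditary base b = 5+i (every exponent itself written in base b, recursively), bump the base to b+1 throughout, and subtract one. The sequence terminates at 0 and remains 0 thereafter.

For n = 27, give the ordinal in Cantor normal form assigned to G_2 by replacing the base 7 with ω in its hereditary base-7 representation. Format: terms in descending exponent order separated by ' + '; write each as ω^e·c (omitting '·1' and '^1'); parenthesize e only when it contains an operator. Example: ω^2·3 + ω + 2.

ω^2

[0] 27 ≡ 5^2 + 2 (base 5). Lift 6: 38. −1: 37.
[1] 37 ≡ 6^2 + 1 (base 6). Lift 7: 50. −1: 49.
[2] 49 ≡ 7^2 (base 7). Lift 8: 64. −1: 63.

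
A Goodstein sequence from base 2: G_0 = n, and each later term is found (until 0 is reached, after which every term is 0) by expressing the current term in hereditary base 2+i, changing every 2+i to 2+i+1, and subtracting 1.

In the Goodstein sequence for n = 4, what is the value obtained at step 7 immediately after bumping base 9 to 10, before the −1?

step 0: 4 = 2^2; sub 3 for 2: 3^3; = 27; G_1 = 27−1 = 26
step 1: 26 = 2·3^2 + 2·3 + 2; sub 4 for 3: 2·4^2 + 2·4 + 2; = 42; G_2 = 42−1 = 41
step 2: 41 = 2·4^2 + 2·4 + 1; sub 5 for 4: 2·5^2 + 2·5 + 1; = 61; G_3 = 61−1 = 60
step 3: 60 = 2·5^2 + 2·5; sub 6 for 5: 2·6^2 + 2·6; = 84; G_4 = 84−1 = 83
step 4: 83 = 2·6^2 + 6 + 5; sub 7 for 6: 2·7^2 + 7 + 5; = 110; G_5 = 110−1 = 109
step 5: 109 = 2·7^2 + 7 + 4; sub 8 for 7: 2·8^2 + 8 + 4; = 140; G_6 = 140−1 = 139
step 6: 139 = 2·8^2 + 8 + 3; sub 9 for 8: 2·9^2 + 9 + 3; = 174; G_7 = 174−1 = 173
step 7: 173 = 2·9^2 + 9 + 2; sub 10 for 9: 2·10^2 + 10 + 2; = 212; G_8 = 212−1 = 211

212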